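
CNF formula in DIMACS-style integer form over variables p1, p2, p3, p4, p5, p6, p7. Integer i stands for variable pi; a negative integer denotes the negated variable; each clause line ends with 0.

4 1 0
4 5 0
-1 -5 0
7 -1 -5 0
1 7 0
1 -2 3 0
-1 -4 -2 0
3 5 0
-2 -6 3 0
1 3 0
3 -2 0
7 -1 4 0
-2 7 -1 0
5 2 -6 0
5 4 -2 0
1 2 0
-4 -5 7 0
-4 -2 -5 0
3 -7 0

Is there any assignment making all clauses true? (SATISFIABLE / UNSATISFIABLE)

Pure literal: p3 appears only positively; assign p3 = True.
Branch on p1: take p1 = False.
  then p4 is forced to True.
  then p7 is forced to True.
  then p2 is forced to True.
  then p5 is forced to False.
p6 is now unconstrained; take p6 = True.
So p1=F, p2=T, p3=T, p4=T, p5=F, p6=T, p7=T is a satisfying assignment.

SATISFIABLE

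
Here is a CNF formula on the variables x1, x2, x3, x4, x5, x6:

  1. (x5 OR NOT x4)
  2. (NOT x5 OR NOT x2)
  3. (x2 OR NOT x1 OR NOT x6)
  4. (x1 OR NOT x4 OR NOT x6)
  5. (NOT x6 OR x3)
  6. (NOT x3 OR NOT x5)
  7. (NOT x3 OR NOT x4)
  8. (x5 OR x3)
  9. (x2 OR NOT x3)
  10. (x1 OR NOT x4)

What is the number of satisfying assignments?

7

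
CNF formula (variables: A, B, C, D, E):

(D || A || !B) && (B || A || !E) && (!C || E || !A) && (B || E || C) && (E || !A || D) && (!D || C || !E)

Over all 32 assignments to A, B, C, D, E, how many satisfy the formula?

Case analysis on E and A:
  E=T, A=T: B free; 3 ways for (C,D) × 2^1 = 6.
  E=T, A=F: remaining (B,C,D) ∈ {(T,T,T)} — 1.
  E=F, A=T: remaining (B,C,D) ∈ {(T,F,T)} — 1.
  E=F, A=F: remaining (B,C,D) ∈ {(F,T,F); (F,T,T); (T,F,T); (T,T,T)} — 4.
Total: 6 + 1 + 1 + 4 = 12.

12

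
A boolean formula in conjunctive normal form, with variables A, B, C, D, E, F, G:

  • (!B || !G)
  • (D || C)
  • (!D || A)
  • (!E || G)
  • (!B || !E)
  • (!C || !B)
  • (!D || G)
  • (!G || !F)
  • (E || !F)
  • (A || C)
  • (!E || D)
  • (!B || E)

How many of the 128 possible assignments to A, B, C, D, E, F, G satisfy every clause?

8

Case analysis on E and B:
  E=T, B=T: a clause becomes empty — 0.
  E=T, B=F: remaining (A,C,D,F,G) ∈ {(T,F,T,F,T); (T,T,T,F,T)} — 2.
  E=F, B=T: a clause becomes empty — 0.
  E=F, B=F: 6 of the 32 assignments to (A,C,D,F,G) work.
Total: 0 + 2 + 0 + 6 = 8.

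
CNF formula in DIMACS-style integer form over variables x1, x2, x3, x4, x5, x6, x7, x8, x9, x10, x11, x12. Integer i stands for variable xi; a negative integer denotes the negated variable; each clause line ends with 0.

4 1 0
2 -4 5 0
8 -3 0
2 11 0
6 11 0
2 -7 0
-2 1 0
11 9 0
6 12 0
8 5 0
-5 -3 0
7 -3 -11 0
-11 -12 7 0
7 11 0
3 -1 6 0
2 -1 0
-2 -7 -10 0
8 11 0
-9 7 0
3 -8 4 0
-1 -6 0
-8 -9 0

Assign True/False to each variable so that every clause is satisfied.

x1=False, x2=False, x3=False, x4=True, x5=True, x6=True, x7=False, x8=True, x9=False, x10=False, x11=True, x12=False

Check each clause:
  1. (x4 \/ x1) — x4 is true.
  2. (x2 \/ x5 \/ ~x4) — x5 is true.
  3. (x8 \/ ~x3) — x8 is true.
  4. (x2 \/ x11) — x11 is true.
  5. (x11 \/ x6) — x11 is true.
  6. (~x7 \/ x2) — ~x7 is true.
  7. (x1 \/ ~x2) — ~x2 is true.
  8. (x9 \/ x11) — x11 is true.
  9. (x6 \/ x12) — x6 is true.
  10. (x8 \/ x5) — x8 is true.
  11. (~x3 \/ ~x5) — ~x3 is true.
  12. (~x11 \/ x7 \/ ~x3) — ~x3 is true.
  13. (~x11 \/ x7 \/ ~x12) — ~x12 is true.
  14. (x11 \/ x7) — x11 is true.
  15. (x3 \/ x6 \/ ~x1) — x6 is true.
  16. (x2 \/ ~x1) — ~x1 is true.
  17. (~x10 \/ ~x7 \/ ~x2) — ~x7 is true.
  18. (x11 \/ x8) — x8 is true.
  19. (~x9 \/ x7) — ~x9 is true.
  20. (x3 \/ ~x8 \/ x4) — x4 is true.
  21. (~x1 \/ ~x6) — ~x1 is true.
  22. (~x8 \/ ~x9) — ~x9 is true.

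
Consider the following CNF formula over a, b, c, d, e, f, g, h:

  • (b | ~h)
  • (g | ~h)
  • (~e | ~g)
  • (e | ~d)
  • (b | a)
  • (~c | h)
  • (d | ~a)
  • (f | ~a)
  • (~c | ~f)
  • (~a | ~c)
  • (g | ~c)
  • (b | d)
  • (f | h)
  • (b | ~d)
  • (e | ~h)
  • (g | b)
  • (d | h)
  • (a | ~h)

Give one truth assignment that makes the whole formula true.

a=T, b=T, c=F, d=T, e=T, f=T, g=F, h=F

Check each clause:
  1. (~h | b) — ~h is true.
  2. (g | ~h) — ~h is true.
  3. (~g | ~e) — ~g is true.
  4. (e | ~d) — e is true.
  5. (a | b) — a is true.
  6. (h | ~c) — ~c is true.
  7. (d | ~a) — d is true.
  8. (~a | f) — f is true.
  9. (~c | ~f) — ~c is true.
  10. (~c | ~a) — ~c is true.
  11. (~c | g) — ~c is true.
  12. (d | b) — b is true.
  13. (f | h) — f is true.
  14. (~d | b) — b is true.
  15. (~h | e) — ~h is true.
  16. (b | g) — b is true.
  17. (d | h) — d is true.
  18. (~h | a) — ~h is true.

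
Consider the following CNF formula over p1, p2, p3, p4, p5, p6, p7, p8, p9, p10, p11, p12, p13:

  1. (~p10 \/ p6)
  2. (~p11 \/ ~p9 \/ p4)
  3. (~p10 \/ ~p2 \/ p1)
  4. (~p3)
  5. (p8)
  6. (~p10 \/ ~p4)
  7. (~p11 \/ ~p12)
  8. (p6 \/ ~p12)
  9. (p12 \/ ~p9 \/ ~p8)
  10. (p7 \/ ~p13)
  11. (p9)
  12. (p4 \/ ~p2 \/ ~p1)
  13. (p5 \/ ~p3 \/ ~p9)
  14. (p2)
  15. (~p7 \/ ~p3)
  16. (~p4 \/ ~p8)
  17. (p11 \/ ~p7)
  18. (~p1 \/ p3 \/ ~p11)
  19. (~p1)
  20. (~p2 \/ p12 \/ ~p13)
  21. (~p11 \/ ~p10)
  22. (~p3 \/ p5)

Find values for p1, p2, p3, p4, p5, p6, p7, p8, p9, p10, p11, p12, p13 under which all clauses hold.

Unit propagation: (~p3) forces p3 = False.
(p8) is a unit clause, so p8 = True.
Unit propagation: (p9) forces p9 = True.
Unit propagation: (p12) forces p12 = True.
Unit propagation: (~p11) forces p11 = False.
(p6) is a unit clause, so p6 = True.
Unit propagation: (p2) forces p2 = True.
(~p4) is a unit clause, so p4 = False.
Unit propagation: (~p1) forces p1 = False.
Unit propagation: (~p10) forces p10 = False.
(~p7) is a unit clause, so p7 = False.
The clause (~p13) is unit: p13 must be False.
p5 is now unconstrained; take p5 = True.

p1 = F, p2 = T, p3 = F, p4 = F, p5 = T, p6 = T, p7 = F, p8 = T, p9 = T, p10 = F, p11 = F, p12 = T, p13 = F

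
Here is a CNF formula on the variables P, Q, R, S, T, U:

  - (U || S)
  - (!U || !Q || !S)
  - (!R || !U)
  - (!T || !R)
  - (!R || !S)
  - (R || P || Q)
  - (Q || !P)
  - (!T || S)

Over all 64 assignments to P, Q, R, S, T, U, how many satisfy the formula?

The models are:
  P=0 Q=1 R=0 S=0 T=0 U=1
  P=0 Q=1 R=0 S=1 T=0 U=0
  P=0 Q=1 R=0 S=1 T=1 U=0
  P=1 Q=1 R=0 S=0 T=0 U=1
  P=1 Q=1 R=0 S=1 T=0 U=0
  P=1 Q=1 R=0 S=1 T=1 U=0
Count: 6.

6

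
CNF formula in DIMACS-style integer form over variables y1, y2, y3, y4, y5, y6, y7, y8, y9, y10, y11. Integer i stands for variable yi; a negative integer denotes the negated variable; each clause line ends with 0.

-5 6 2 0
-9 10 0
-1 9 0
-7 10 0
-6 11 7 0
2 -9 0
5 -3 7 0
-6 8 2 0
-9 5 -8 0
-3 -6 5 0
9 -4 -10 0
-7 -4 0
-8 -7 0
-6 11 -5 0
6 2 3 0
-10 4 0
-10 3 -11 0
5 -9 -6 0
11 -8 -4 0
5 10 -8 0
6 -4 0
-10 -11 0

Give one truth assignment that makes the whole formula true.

y1 = F, y2 = T, y3 = F, y4 = F, y5 = T, y6 = T, y7 = F, y8 = F, y9 = F, y10 = F, y11 = T

y1 occurs only negated in the remaining clauses — set y1 = False.
Pure literal: y2 appears only positively; assign y2 = True.
Try y3 = False.
The remaining clauses are satisfied by y4 = False, y5 = True, y6 = True, y7 = False, y8 = False, y9 = False, y10 = False, y11 = True.
Check each clause:
  1. (y6 ∨ ¬y5 ∨ y2) — y2 is true.
  2. (¬y9 ∨ y10) — ¬y9 is true.
  3. (y9 ∨ ¬y1) — ¬y1 is true.
  4. (y10 ∨ ¬y7) — ¬y7 is true.
  5. (y7 ∨ ¬y6 ∨ y11) — y11 is true.
  6. (¬y9 ∨ y2) — y2 is true.
  7. (y5 ∨ ¬y3 ∨ y7) — y5 is true.
  8. (¬y6 ∨ y2 ∨ y8) — y2 is true.
  9. (¬y8 ∨ y5 ∨ ¬y9) — ¬y8 is true.
  10. (y5 ∨ ¬y3 ∨ ¬y6) — y5 is true.
  11. (y9 ∨ ¬y4 ∨ ¬y10) — ¬y4 is true.
  12. (¬y4 ∨ ¬y7) — ¬y7 is true.
  13. (¬y8 ∨ ¬y7) — ¬y8 is true.
  14. (¬y6 ∨ y11 ∨ ¬y5) — y11 is true.
  15. (y2 ∨ y6 ∨ y3) — y2 is true.
  16. (y4 ∨ ¬y10) — ¬y10 is true.
  17. (y3 ∨ ¬y10 ∨ ¬y11) — ¬y10 is true.
  18. (¬y9 ∨ ¬y6 ∨ y5) — y5 is true.
  19. (y11 ∨ ¬y8 ∨ ¬y4) — ¬y8 is true.
  20. (y5 ∨ ¬y8 ∨ y10) — ¬y8 is true.
  21. (¬y4 ∨ y6) — ¬y4 is true.
  22. (¬y11 ∨ ¬y10) — ¬y10 is true.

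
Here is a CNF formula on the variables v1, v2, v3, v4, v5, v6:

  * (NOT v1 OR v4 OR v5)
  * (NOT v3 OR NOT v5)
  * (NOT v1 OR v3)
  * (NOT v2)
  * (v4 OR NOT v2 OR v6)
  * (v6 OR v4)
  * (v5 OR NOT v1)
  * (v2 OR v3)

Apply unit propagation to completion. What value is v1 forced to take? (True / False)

False

Unit clause (NOT v2) sets v2 = False.
From (v3 OR v2) and v2 = False: v3 = True.
In (NOT v5 OR NOT v3), NOT v3 is now false; NOT v5 must hold, so v5 = False.
From (v5 OR NOT v1) and v5 = False: v1 = False.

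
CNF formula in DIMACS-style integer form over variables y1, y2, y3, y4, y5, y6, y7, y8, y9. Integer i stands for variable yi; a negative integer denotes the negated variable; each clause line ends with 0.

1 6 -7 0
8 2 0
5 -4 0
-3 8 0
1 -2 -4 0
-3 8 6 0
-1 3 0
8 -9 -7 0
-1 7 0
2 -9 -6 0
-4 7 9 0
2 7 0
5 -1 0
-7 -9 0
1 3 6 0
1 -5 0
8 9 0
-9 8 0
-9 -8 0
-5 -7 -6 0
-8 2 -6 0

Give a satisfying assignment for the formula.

y1=False, y2=True, y3=True, y4=False, y5=False, y6=True, y7=True, y8=True, y9=False

Check each clause:
  1. (y6 ∨ y1 ∨ ¬y7) — y6 is true.
  2. (y2 ∨ y8) — y8 is true.
  3. (¬y4 ∨ y5) — ¬y4 is true.
  4. (¬y3 ∨ y8) — y8 is true.
  5. (¬y4 ∨ y1 ∨ ¬y2) — ¬y4 is true.
  6. (y8 ∨ y6 ∨ ¬y3) — y8 is true.
  7. (y3 ∨ ¬y1) — y3 is true.
  8. (¬y9 ∨ ¬y7 ∨ y8) — y8 is true.
  9. (¬y1 ∨ y7) — ¬y1 is true.
  10. (¬y9 ∨ y2 ∨ ¬y6) — y2 is true.
  11. (¬y4 ∨ y9 ∨ y7) — ¬y4 is true.
  12. (y2 ∨ y7) — y2 is true.
  13. (y5 ∨ ¬y1) — ¬y1 is true.
  14. (¬y7 ∨ ¬y9) — ¬y9 is true.
  15. (y1 ∨ y3 ∨ y6) — y3 is true.
  16. (y1 ∨ ¬y5) — ¬y5 is true.
  17. (y8 ∨ y9) — y8 is true.
  18. (y8 ∨ ¬y9) — y8 is true.
  19. (¬y9 ∨ ¬y8) — ¬y9 is true.
  20. (¬y5 ∨ ¬y7 ∨ ¬y6) — ¬y5 is true.
  21. (y2 ∨ ¬y8 ∨ ¬y6) — y2 is true.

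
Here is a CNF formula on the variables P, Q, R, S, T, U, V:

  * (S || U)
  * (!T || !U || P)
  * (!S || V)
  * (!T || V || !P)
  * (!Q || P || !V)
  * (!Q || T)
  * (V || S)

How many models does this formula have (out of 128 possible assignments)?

26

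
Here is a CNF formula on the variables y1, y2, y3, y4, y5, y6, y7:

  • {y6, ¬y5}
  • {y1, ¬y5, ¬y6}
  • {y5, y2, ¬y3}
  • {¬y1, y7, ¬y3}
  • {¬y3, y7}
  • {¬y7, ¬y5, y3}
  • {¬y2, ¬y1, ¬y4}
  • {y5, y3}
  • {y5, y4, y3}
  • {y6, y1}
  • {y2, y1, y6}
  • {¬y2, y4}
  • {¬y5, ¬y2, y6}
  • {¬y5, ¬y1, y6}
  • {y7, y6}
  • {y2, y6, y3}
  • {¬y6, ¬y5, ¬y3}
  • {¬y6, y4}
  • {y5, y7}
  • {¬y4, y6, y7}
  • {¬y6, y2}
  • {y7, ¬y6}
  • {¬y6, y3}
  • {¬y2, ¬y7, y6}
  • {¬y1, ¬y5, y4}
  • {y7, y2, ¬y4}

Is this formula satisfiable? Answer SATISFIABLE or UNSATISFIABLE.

SATISFIABLE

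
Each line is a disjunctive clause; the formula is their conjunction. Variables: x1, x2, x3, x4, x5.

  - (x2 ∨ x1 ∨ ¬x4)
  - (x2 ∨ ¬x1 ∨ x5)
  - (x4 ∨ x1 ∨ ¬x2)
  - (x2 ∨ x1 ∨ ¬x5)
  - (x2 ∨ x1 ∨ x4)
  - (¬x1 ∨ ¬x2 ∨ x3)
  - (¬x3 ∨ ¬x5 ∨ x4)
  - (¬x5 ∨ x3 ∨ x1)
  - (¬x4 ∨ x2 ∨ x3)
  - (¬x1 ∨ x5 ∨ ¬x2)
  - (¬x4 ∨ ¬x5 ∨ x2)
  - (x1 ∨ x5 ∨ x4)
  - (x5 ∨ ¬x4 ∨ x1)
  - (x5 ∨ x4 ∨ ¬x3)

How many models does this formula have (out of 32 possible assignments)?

3

Satisfying assignments:
  x1=F x2=T x3=T x4=T x5=T
  x1=T x2=F x3=F x4=F x5=T
  x1=T x2=T x3=T x4=T x5=T
Count: 3.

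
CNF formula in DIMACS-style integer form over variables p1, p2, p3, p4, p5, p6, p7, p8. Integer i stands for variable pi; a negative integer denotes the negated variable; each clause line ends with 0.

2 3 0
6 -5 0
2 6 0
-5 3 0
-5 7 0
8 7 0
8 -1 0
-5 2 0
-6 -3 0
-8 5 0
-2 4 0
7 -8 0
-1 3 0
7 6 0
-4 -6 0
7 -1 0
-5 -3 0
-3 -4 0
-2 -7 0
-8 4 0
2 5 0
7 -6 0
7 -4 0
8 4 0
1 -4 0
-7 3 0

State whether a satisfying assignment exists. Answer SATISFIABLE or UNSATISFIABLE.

p7 = True:
  propagation gives p2=False, p3=True, p6=True; an empty clause results — contradiction.
p7 = False:
  propagation gives p5=False, p8=True; an empty clause results — contradiction.
Every branch closes, so no satisfying assignment exists.

UNSATISFIABLE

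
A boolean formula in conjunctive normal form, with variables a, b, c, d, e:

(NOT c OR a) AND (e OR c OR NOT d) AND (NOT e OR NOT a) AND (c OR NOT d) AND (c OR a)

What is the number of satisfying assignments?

The models are:
  a=T b=F c=F d=F e=F
  a=T b=F c=T d=F e=F
  a=T b=F c=T d=T e=F
  a=T b=T c=F d=F e=F
  a=T b=T c=T d=F e=F
  a=T b=T c=T d=T e=F
That's 6 in total.

6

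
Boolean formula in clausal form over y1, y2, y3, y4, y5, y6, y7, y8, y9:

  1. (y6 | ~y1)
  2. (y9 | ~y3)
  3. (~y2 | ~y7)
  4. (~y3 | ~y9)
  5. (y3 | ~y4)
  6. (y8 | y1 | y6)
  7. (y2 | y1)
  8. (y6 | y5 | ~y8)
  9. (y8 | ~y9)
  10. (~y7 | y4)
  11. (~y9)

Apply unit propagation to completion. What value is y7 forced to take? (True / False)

(~y9) is a unit clause: y9 = False.
In (y9 | ~y3), y9 is now false; ~y3 must hold, so y3 = False.
In (~y4 | y3), y3 is now false; ~y4 must hold, so y4 = False.
(y4 | ~y7): since y4 = False, the clause reduces to (~y7). y7 = False.

False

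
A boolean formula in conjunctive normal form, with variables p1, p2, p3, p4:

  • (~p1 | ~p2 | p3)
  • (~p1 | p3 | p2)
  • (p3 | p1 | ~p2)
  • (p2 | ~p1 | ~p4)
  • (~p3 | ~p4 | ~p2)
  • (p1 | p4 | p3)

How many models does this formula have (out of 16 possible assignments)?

6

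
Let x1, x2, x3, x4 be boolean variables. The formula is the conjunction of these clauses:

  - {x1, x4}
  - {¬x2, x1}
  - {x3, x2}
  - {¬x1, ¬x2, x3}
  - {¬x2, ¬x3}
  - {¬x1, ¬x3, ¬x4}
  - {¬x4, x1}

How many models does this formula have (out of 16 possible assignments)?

The models are:
  x1=1 x2=0 x3=1 x4=0
That's 1 in total.

1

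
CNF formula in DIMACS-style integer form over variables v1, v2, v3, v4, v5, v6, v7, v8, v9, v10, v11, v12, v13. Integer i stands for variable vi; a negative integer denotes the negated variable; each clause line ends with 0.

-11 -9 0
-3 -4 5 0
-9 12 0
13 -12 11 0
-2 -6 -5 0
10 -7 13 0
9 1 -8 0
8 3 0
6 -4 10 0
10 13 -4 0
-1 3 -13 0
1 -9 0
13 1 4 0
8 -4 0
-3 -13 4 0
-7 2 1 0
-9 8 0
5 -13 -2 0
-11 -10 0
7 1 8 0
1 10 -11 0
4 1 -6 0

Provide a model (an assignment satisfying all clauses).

v1=T, v2=T, v3=T, v4=F, v5=F, v6=F, v7=F, v8=T, v9=F, v10=F, v11=T, v12=F, v13=F

Branch on v1: take v1 = True.
For the remaining variables, v2 = True, v3 = True, v4 = False, v5 = False, v6 = False, v7 = False, v8 = True, v9 = False, v10 = False, v11 = True, v12 = False, v13 = False works.
Check each clause:
  1. (!v11 || !v9) — !v9 is true.
  2. (!v3 || v5 || !v4) — !v4 is true.
  3. (!v9 || v12) — !v9 is true.
  4. (v13 || v11 || !v12) — v11 is true.
  5. (!v6 || !v5 || !v2) — !v6 is true.
  6. (!v7 || v10 || v13) — !v7 is true.
  7. (v1 || !v8 || v9) — v1 is true.
  8. (v3 || v8) — v8 is true.
  9. (v10 || v6 || !v4) — !v4 is true.
  10. (v10 || v13 || !v4) — !v4 is true.
  11. (v3 || !v1 || !v13) — v3 is true.
  12. (v1 || !v9) — v1 is true.
  13. (v13 || v4 || v1) — v1 is true.
  14. (v8 || !v4) — v8 is true.
  15. (v4 || !v3 || !v13) — !v13 is true.
  16. (v1 || !v7 || v2) — !v7 is true.
  17. (!v9 || v8) — v8 is true.
  18. (!v2 || v5 || !v13) — !v13 is true.
  19. (!v11 || !v10) — !v10 is true.
  20. (v7 || v8 || v1) — v8 is true.
  21. (v1 || !v11 || v10) — v1 is true.
  22. (!v6 || v4 || v1) — v1 is true.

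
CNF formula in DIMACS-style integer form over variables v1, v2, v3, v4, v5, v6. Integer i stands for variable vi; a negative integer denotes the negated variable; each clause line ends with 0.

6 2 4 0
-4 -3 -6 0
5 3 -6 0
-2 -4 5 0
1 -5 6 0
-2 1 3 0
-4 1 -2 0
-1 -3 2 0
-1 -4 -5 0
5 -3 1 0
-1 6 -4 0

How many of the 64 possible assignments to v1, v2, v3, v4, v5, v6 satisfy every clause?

13

Case analysis on v1 and v4:
  v1=1, v4=1: a clause becomes empty — 0.
  v1=1, v4=0: 8 of the 16 assignments to (v2,v3,v5,v6) work.
  v1=0, v4=1: remaining (v2,v3,v5,v6) ∈ {(0,0,0,0); (0,0,1,1)} — 2.
  v1=0, v4=0: remaining (v2,v3,v5,v6) ∈ {(0,0,1,1); (0,1,1,1); (1,1,1,1)} — 3.
Total: 0 + 8 + 2 + 3 = 13.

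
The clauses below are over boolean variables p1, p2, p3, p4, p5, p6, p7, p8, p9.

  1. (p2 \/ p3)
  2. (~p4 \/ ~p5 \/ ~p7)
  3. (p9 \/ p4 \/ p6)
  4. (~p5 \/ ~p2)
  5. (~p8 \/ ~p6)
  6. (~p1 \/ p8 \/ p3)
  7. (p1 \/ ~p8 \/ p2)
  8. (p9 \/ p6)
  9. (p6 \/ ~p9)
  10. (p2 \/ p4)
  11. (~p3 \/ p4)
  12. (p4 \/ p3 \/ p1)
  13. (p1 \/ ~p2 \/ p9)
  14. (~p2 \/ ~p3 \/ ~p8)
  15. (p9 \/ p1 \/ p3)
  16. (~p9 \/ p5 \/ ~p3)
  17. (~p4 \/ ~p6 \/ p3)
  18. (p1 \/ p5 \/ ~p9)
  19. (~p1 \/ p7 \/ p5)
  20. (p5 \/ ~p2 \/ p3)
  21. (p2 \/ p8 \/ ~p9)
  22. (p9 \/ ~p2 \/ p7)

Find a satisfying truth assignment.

p1=True, p2=True, p3=True, p4=True, p5=False, p6=True, p7=True, p8=False, p9=False

Check each clause:
  1. (p2 \/ p3) — p2 is true.
  2. (~p5 \/ ~p4 \/ ~p7) — ~p5 is true.
  3. (p6 \/ p4 \/ p9) — p4 is true.
  4. (~p5 \/ ~p2) — ~p5 is true.
  5. (~p8 \/ ~p6) — ~p8 is true.
  6. (p8 \/ ~p1 \/ p3) — p3 is true.
  7. (p2 \/ p1 \/ ~p8) — ~p8 is true.
  8. (p6 \/ p9) — p6 is true.
  9. (~p9 \/ p6) — p6 is true.
  10. (p4 \/ p2) — p2 is true.
  11. (p4 \/ ~p3) — p4 is true.
  12. (p4 \/ p1 \/ p3) — p1 is true.
  13. (p9 \/ p1 \/ ~p2) — p1 is true.
  14. (~p8 \/ ~p3 \/ ~p2) — ~p8 is true.
  15. (p9 \/ p1 \/ p3) — p1 is true.
  16. (p5 \/ ~p3 \/ ~p9) — ~p9 is true.
  17. (~p6 \/ ~p4 \/ p3) — p3 is true.
  18. (p5 \/ ~p9 \/ p1) — p1 is true.
  19. (~p1 \/ p5 \/ p7) — p7 is true.
  20. (p3 \/ p5 \/ ~p2) — p3 is true.
  21. (p8 \/ p2 \/ ~p9) — p2 is true.
  22. (p7 \/ ~p2 \/ p9) — p7 is true.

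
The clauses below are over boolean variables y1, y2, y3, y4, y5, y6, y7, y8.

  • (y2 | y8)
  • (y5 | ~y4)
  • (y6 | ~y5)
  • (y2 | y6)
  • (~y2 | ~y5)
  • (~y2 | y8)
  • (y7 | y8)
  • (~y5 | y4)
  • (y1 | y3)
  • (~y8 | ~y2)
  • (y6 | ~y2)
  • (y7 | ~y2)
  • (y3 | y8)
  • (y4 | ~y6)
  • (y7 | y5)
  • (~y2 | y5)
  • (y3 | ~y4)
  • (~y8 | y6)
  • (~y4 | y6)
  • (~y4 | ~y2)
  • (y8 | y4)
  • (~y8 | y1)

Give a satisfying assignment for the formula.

y1 occurs only positively in the remaining clauses — set y1 = True.
Pure literal: y3 appears only positively; assign y3 = True.
Branch on y2: take y2 = False.
  then y8 is forced to True.
  then y6 is forced to True.
  then y4 is forced to True.
  then y5 is forced to True.
y7 is now unconstrained; take y7 = False.
Check each clause:
  1. (y8 | y2) — y8 is true.
  2. (~y4 | y5) — y5 is true.
  3. (y6 | ~y5) — y6 is true.
  4. (y6 | y2) — y6 is true.
  5. (~y5 | ~y2) — ~y2 is true.
  6. (~y2 | y8) — y8 is true.
  7. (y7 | y8) — y8 is true.
  8. (y4 | ~y5) — y4 is true.
  9. (y3 | y1) — y1 is true.
  10. (~y8 | ~y2) — ~y2 is true.
  11. (~y2 | y6) — y6 is true.
  12. (y7 | ~y2) — ~y2 is true.
  13. (y3 | y8) — y8 is true.
  14. (~y6 | y4) — y4 is true.
  15. (y5 | y7) — y5 is true.
  16. (y5 | ~y2) — y5 is true.
  17. (~y4 | y3) — y3 is true.
  18. (y6 | ~y8) — y6 is true.
  19. (~y4 | y6) — y6 is true.
  20. (~y4 | ~y2) — ~y2 is true.
  21. (y4 | y8) — y8 is true.
  22. (y1 | ~y8) — y1 is true.

y1=True, y2=False, y3=True, y4=True, y5=True, y6=True, y7=False, y8=True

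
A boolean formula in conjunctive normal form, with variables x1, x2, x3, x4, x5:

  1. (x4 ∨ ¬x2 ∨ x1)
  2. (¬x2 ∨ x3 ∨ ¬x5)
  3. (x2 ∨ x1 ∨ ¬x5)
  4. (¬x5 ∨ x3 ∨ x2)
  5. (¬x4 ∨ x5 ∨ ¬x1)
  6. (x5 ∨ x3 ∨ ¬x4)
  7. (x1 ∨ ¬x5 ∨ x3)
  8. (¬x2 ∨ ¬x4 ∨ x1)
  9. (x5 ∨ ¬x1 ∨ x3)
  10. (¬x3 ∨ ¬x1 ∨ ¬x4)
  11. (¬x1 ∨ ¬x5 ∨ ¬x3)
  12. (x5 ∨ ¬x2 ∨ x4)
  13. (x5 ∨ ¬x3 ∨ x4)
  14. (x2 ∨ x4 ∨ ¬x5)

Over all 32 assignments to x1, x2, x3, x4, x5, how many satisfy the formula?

Satisfying assignments:
  x1=0 x2=0 x3=0 x4=0 x5=0
  x1=0 x2=0 x3=1 x4=1 x5=0
Count: 2.

2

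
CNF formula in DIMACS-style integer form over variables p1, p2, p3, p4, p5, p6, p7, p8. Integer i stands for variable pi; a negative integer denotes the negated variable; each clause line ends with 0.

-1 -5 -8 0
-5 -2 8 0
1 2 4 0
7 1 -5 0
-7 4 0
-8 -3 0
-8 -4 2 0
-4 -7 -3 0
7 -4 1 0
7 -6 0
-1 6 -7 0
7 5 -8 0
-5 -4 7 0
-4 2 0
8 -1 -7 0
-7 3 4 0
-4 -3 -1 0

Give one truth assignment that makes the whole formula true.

Set p1 = False and propagate.
Branch on p2: take p2 = True.
Branch on p3: take p3 = False.
For the remaining variables, p4 = True, p5 = False, p6 = False, p7 = True, p8 = False works.

p1=0, p2=1, p3=0, p4=1, p5=0, p6=0, p7=1, p8=0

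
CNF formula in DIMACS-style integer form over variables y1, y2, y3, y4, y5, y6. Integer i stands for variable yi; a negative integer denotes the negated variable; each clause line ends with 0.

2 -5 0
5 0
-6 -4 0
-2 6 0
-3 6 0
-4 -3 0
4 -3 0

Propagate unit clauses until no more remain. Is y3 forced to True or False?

False

(y5) is a unit clause: y5 = True.
(¬y5 ∨ y2) with y5 = True leaves only y2, so y2 = True.
From (¬y2 ∨ y6) and y2 = True: y6 = True.
(¬y4 ∨ ¬y6): since y6 = True, the clause reduces to (¬y4). y4 = False.
(y4 ∨ ¬y3) with y4 = False leaves only ¬y3, so y3 = False.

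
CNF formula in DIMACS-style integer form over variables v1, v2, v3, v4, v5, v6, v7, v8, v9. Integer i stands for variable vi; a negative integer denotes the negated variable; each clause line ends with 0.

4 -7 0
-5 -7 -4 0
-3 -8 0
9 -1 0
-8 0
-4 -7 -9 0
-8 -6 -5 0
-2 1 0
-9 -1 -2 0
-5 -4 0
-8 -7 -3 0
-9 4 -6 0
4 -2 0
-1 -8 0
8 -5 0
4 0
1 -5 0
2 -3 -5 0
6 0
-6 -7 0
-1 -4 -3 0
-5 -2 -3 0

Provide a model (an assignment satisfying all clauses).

v1 = F  v2 = F  v3 = T  v4 = T  v5 = F  v6 = T  v7 = F  v8 = F  v9 = T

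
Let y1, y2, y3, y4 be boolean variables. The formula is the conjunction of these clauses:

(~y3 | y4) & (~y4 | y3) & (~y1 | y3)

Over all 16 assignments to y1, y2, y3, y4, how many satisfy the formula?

6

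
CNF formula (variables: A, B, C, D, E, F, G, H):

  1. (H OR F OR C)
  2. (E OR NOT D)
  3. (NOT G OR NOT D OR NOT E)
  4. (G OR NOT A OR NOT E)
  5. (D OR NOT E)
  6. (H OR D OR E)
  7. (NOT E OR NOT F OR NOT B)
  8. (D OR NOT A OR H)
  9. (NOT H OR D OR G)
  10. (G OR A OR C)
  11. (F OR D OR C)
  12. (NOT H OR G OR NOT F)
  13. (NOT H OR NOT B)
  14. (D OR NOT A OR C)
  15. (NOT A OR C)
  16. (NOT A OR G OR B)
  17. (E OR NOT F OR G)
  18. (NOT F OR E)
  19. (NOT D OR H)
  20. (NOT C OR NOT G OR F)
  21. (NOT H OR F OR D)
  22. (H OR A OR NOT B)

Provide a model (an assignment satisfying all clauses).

Try A = False.
For the remaining variables, B = False, C = True, D = True, E = True, F = False, G = False, H = True works.

A=False, B=False, C=True, D=True, E=True, F=False, G=False, H=True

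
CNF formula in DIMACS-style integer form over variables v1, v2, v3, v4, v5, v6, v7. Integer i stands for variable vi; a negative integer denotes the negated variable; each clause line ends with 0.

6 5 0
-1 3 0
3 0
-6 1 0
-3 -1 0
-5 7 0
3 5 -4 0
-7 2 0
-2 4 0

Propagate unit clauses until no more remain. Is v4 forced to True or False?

Unit clause (v3) sets v3 = True.
From (~v1 | ~v3) and v3 = True: v1 = False.
(~v6 | v1): since v1 = False, the clause reduces to (~v6). v6 = False.
(v6 | v5): since v6 = False, the clause reduces to (v5). v5 = True.
(v7 | ~v5): since v5 = True, the clause reduces to (v7). v7 = True.
From (~v7 | v2) and v7 = True: v2 = True.
(~v2 | v4) with v2 = True leaves only v4, so v4 = True.

True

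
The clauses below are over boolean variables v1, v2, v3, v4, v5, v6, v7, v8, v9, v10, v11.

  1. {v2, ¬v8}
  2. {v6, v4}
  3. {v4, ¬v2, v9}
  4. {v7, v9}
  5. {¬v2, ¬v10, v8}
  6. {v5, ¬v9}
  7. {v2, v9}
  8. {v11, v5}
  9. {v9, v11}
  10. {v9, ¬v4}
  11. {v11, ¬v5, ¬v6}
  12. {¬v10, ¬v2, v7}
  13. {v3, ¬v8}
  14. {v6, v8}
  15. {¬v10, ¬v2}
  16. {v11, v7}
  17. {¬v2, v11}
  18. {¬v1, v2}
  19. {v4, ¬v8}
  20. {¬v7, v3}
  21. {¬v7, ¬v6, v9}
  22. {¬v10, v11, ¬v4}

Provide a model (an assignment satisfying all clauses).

v1 = 1  v2 = 1  v3 = 1  v4 = 1  v5 = 1  v6 = 0  v7 = 0  v8 = 1  v9 = 1  v10 = 0  v11 = 1

Check each clause:
  1. {¬v8, v2} — v2 is true.
  2. {v4, v6} — v4 is true.
  3. {¬v2, v4, v9} — v9 is true.
  4. {v7, v9} — v9 is true.
  5. {v8, ¬v2, ¬v10} — v8 is true.
  6. {¬v9, v5} — v5 is true.
  7. {v2, v9} — v9 is true.
  8. {v11, v5} — v11 is true.
  9. {v9, v11} — v9 is true.
  10. {¬v4, v9} — v9 is true.
  11. {¬v6, ¬v5, v11} — ¬v6 is true.
  12. {¬v2, ¬v10, v7} — ¬v10 is true.
  13. {v3, ¬v8} — v3 is true.
  14. {v8, v6} — v8 is true.
  15. {¬v2, ¬v10} — ¬v10 is true.
  16. {v11, v7} — v11 is true.
  17. {v11, ¬v2} — v11 is true.
  18. {v2, ¬v1} — v2 is true.
  19. {v4, ¬v8} — v4 is true.
  20. {v3, ¬v7} — ¬v7 is true.
  21. {¬v7, ¬v6, v9} — v9 is true.
  22. {¬v4, ¬v10, v11} — v11 is true.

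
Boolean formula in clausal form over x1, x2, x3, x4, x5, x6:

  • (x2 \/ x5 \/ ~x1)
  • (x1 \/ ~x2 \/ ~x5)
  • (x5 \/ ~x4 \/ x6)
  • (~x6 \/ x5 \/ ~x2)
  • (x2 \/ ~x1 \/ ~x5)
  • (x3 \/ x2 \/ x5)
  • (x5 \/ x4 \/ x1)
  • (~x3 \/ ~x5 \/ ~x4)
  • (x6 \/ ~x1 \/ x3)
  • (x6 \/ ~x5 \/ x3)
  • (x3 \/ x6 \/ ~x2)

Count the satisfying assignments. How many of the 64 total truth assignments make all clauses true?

10

Split on x5, then x2.
  x5=1, x2=1: remaining (x1,x3,x4,x6) ∈ {(1,0,0,1); (1,0,1,1); (1,1,0,0); (1,1,0,1)} — 4.
  x5=1, x2=0: remaining (x1,x3,x4,x6) ∈ {(0,0,0,1); (0,0,1,1); (0,1,0,0); (0,1,0,1)} — 4.
  x5=0, x2=1: remaining (x1,x3,x4,x6) ∈ {(1,1,0,0)} — 1.
  x5=0, x2=0: remaining (x1,x3,x4,x6) ∈ {(0,1,1,1)} — 1.
Total: 4 + 4 + 1 + 1 = 10.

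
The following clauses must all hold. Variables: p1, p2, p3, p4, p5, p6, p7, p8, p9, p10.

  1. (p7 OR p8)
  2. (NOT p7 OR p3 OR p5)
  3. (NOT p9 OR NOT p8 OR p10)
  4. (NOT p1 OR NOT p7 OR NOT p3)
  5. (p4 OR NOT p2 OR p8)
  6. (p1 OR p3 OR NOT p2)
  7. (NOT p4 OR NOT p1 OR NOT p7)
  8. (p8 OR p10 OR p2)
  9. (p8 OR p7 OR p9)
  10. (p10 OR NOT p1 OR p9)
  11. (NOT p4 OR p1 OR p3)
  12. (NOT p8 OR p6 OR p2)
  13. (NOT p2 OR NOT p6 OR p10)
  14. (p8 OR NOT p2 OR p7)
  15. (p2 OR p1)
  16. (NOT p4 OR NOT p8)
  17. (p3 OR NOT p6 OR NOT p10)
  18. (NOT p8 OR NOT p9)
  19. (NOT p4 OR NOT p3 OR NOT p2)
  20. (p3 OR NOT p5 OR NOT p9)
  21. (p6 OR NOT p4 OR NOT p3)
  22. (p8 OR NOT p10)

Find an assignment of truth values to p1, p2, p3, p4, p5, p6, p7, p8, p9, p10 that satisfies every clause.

p1=True  p2=True  p3=False  p4=False  p5=False  p6=False  p7=False  p8=True  p9=False  p10=True

Check each clause:
  1. (p8 OR p7) — p8 is true.
  2. (p3 OR NOT p7 OR p5) — NOT p7 is true.
  3. (NOT p8 OR p10 OR NOT p9) — p10 is true.
  4. (NOT p7 OR NOT p1 OR NOT p3) — NOT p7 is true.
  5. (NOT p2 OR p4 OR p8) — p8 is true.
  6. (NOT p2 OR p1 OR p3) — p1 is true.
  7. (NOT p4 OR NOT p7 OR NOT p1) — NOT p7 is true.
  8. (p2 OR p8 OR p10) — p8 is true.
  9. (p9 OR p7 OR p8) — p8 is true.
  10. (NOT p1 OR p10 OR p9) — p10 is true.
  11. (p1 OR NOT p4 OR p3) — p1 is true.
  12. (p6 OR NOT p8 OR p2) — p2 is true.
  13. (NOT p2 OR NOT p6 OR p10) — NOT p6 is true.
  14. (p8 OR p7 OR NOT p2) — p8 is true.
  15. (p2 OR p1) — p1 is true.
  16. (NOT p4 OR NOT p8) — NOT p4 is true.
  17. (NOT p6 OR p3 OR NOT p10) — NOT p6 is true.
  18. (NOT p8 OR NOT p9) — NOT p9 is true.
  19. (NOT p3 OR NOT p2 OR NOT p4) — NOT p4 is true.
  20. (NOT p9 OR p3 OR NOT p5) — NOT p5 is true.
  21. (NOT p3 OR NOT p4 OR p6) — NOT p4 is true.
  22. (p8 OR NOT p10) — p8 is true.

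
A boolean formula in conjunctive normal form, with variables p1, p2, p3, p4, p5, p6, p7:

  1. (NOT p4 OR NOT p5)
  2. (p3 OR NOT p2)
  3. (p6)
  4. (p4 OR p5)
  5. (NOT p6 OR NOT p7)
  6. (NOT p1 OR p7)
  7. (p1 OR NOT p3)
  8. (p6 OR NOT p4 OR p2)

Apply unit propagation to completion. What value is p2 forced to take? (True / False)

False

(p6) is a unit clause: p6 = True.
In (NOT p6 OR NOT p7), NOT p6 is now false; NOT p7 must hold, so p7 = False.
(p7 OR NOT p1): since p7 = False, the clause reduces to (NOT p1). p1 = False.
From (p1 OR NOT p3) and p1 = False: p3 = False.
From (NOT p2 OR p3) and p3 = False: p2 = False.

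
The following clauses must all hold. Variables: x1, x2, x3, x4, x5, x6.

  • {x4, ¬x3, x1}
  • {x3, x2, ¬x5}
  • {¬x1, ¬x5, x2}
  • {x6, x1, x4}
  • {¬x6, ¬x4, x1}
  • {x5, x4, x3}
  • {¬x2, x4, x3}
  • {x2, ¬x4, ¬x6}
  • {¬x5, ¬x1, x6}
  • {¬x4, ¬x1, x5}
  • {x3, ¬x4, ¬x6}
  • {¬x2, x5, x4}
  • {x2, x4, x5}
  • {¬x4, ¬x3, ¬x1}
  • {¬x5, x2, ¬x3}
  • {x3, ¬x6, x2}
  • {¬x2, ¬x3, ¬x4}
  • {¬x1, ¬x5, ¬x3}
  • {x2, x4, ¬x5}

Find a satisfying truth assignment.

x1 = False, x2 = False, x3 = True, x4 = True, x5 = False, x6 = False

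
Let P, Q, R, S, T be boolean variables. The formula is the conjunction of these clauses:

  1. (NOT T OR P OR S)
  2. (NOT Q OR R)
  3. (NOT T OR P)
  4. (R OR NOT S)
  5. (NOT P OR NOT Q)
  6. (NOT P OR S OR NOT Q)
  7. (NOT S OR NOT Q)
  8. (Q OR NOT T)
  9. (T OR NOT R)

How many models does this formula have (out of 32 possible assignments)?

The models are:
  P=F Q=F R=F S=F T=F
  P=T Q=F R=F S=F T=F
Count: 2.

2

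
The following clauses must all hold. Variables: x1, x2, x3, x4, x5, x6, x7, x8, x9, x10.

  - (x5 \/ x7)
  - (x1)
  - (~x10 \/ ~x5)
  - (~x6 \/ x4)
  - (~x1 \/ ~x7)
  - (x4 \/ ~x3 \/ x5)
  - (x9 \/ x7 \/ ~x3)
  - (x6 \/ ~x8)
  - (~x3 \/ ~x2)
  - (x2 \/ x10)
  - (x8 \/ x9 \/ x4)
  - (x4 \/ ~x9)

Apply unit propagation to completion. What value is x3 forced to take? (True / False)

False

(x1) is a unit clause: x1 = True.
From (~x1 \/ ~x7) and x1 = True: x7 = False.
In (x5 \/ x7), x7 is now false; x5 must hold, so x5 = True.
(~x10 \/ ~x5): since x5 = True, the clause reduces to (~x10). x10 = False.
(x2 \/ x10): since x10 = False, the clause reduces to (x2). x2 = True.
From (~x2 \/ ~x3) and x2 = True: x3 = False.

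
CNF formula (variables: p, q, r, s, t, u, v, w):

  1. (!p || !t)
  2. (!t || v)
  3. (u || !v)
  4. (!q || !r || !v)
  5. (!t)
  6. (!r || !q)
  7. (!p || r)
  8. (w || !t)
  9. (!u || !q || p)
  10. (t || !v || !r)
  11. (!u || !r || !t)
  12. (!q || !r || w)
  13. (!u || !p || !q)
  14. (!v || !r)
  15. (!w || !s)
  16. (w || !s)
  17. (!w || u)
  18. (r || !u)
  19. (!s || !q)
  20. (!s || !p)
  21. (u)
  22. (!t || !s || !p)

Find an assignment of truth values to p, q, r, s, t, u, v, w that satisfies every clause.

p=1, q=0, r=1, s=0, t=0, u=1, v=0, w=0

Check each clause:
  1. (!t || !p) — !t is true.
  2. (v || !t) — !t is true.
  3. (u || !v) — !v is true.
  4. (!q || !v || !r) — !v is true.
  5. (!t) — !t is true.
  6. (!q || !r) — !q is true.
  7. (!p || r) — r is true.
  8. (!t || w) — !t is true.
  9. (!u || p || !q) — p is true.
  10. (!r || !v || t) — !v is true.
  11. (!t || !r || !u) — !t is true.
  12. (w || !q || !r) — !q is true.
  13. (!u || !q || !p) — !q is true.
  14. (!v || !r) — !v is true.
  15. (!s || !w) — !w is true.
  16. (!s || w) — !s is true.
  17. (!w || u) — !w is true.
  18. (!u || r) — r is true.
  19. (!s || !q) — !s is true.
  20. (!s || !p) — !s is true.
  21. (u) — u is true.
  22. (!p || !s || !t) — !t is true.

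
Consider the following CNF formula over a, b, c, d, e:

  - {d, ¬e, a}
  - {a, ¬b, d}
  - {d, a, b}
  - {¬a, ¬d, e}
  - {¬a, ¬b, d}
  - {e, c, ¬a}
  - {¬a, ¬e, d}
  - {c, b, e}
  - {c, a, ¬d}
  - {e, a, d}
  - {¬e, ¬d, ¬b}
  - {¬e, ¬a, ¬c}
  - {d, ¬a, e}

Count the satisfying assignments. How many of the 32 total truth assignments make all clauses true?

The models are:
  a=F b=F c=T d=T e=F
  a=F b=F c=T d=T e=T
  a=F b=T c=T d=T e=F
  a=T b=F c=F d=T e=T
Count: 4.

4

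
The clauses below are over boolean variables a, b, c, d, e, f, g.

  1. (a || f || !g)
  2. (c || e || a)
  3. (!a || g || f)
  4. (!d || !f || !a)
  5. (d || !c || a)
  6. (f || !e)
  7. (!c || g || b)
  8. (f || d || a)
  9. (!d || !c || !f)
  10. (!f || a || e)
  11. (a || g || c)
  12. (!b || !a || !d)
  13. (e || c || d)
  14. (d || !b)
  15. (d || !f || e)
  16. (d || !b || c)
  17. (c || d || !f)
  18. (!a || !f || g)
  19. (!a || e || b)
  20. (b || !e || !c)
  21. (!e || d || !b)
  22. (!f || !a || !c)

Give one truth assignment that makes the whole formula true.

a=0, b=1, c=1, d=1, e=0, f=0, g=0

Branch on a: take a = False.
For the remaining variables, b = True, c = True, d = True, e = False, f = False, g = False works.
Every clause has at least one true literal under this assignment.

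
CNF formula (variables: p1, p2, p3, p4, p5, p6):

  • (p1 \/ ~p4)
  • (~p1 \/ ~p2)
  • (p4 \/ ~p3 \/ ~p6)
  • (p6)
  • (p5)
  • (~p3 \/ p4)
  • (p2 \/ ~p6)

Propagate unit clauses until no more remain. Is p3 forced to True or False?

False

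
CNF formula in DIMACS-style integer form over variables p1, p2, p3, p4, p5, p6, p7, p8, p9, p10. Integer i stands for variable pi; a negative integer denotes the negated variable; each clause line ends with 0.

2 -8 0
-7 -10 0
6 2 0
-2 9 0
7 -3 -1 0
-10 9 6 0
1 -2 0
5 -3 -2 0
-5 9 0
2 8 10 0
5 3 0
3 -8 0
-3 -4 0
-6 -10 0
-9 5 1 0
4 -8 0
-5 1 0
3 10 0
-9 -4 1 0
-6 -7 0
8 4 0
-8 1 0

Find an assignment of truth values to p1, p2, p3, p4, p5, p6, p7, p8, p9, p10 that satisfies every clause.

Branch on p1: take p1 = True.
Branch on p2: take p2 = True.
  then p9 is forced to True.
The remaining clauses are satisfied by p3 = False, p4 = True, p5 = True, p6 = False, p7 = False, p8 = False, p10 = True.
Every clause has at least one true literal under this assignment.
Check each clause:
  1. (¬p8 ∨ p2) — ¬p8 is true.
  2. (¬p10 ∨ ¬p7) — ¬p7 is true.
  3. (p6 ∨ p2) — p2 is true.
  4. (p9 ∨ ¬p2) — p9 is true.
  5. (¬p3 ∨ p7 ∨ ¬p1) — ¬p3 is true.
  6. (p6 ∨ ¬p10 ∨ p9) — p9 is true.
  7. (¬p2 ∨ p1) — p1 is true.
  8. (¬p2 ∨ ¬p3 ∨ p5) — ¬p3 is true.
  9. (¬p5 ∨ p9) — p9 is true.
  10. (p8 ∨ p10 ∨ p2) — p10 is true.
  11. (p3 ∨ p5) — p5 is true.
  12. (¬p8 ∨ p3) — ¬p8 is true.
  13. (¬p3 ∨ ¬p4) — ¬p3 is true.
  14. (¬p6 ∨ ¬p10) — ¬p6 is true.
  15. (p1 ∨ ¬p9 ∨ p5) — p1 is true.
  16. (p4 ∨ ¬p8) — ¬p8 is true.
  17. (¬p5 ∨ p1) — p1 is true.
  18. (p10 ∨ p3) — p10 is true.
  19. (¬p9 ∨ ¬p4 ∨ p1) — p1 is true.
  20. (¬p6 ∨ ¬p7) — ¬p7 is true.
  21. (p4 ∨ p8) — p4 is true.
  22. (p1 ∨ ¬p8) — ¬p8 is true.

p1=True, p2=True, p3=False, p4=True, p5=True, p6=False, p7=False, p8=False, p9=True, p10=True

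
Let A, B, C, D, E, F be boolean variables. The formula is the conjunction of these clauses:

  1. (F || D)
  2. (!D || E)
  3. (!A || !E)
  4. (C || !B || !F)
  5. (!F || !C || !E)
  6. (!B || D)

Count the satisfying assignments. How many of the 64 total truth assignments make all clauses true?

Case analysis on D and E:
  D=1, E=1: 5 of the 16 assignments to (A,B,C,F) work.
  D=1, E=0: a clause becomes empty — 0.
  D=0, E=1: remaining (A,B,C,F) ∈ {(0,0,0,1)} — 1.
  D=0, E=0: remaining (A,B,C,F) ∈ {(0,0,0,1); (0,0,1,1); (1,0,0,1); (1,0,1,1)} — 4.
Total: 5 + 0 + 1 + 4 = 10.

10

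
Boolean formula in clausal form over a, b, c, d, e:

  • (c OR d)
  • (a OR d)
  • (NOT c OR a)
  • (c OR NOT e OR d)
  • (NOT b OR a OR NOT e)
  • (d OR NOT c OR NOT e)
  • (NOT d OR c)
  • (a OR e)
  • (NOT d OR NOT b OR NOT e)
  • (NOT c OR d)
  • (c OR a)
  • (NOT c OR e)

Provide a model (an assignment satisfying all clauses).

a=True, b=False, c=True, d=True, e=True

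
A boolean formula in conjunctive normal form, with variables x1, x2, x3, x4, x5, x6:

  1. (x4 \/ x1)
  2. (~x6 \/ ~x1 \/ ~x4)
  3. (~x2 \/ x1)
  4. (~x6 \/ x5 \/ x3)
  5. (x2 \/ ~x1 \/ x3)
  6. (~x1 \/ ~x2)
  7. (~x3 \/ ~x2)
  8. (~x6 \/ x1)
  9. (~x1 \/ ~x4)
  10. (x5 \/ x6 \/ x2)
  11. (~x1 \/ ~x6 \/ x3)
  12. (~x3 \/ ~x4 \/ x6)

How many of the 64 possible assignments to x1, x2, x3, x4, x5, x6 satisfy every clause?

The models are:
  x1=F x2=F x3=F x4=T x5=T x6=F
  x1=T x2=F x3=T x4=F x5=F x6=T
  x1=T x2=F x3=T x4=F x5=T x6=F
  x1=T x2=F x3=T x4=F x5=T x6=T
That's 4 in total.

4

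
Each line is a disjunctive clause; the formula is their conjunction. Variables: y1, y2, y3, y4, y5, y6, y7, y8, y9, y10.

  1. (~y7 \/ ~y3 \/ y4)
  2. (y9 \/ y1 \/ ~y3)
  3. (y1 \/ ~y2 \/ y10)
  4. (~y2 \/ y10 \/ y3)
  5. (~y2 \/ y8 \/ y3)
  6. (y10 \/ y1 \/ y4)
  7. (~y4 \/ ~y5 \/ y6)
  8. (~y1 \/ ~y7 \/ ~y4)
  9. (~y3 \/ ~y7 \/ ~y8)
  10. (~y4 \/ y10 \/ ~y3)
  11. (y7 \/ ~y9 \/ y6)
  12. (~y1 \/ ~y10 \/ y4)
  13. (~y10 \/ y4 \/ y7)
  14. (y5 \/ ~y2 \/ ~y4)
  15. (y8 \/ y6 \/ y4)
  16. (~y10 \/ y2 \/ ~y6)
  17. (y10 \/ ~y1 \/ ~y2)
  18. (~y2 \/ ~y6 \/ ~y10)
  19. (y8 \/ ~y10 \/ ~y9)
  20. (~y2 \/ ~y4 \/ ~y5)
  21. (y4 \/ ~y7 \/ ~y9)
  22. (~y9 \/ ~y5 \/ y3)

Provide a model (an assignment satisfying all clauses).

y1=False, y2=False, y3=False, y4=True, y5=False, y6=True, y7=True, y8=False, y9=True, y10=False

Set y1 = False and propagate.
For the remaining variables, y2 = False, y3 = False, y4 = True, y5 = False, y6 = True, y7 = True, y8 = False, y9 = True, y10 = False works.
Every clause has at least one true literal under this assignment.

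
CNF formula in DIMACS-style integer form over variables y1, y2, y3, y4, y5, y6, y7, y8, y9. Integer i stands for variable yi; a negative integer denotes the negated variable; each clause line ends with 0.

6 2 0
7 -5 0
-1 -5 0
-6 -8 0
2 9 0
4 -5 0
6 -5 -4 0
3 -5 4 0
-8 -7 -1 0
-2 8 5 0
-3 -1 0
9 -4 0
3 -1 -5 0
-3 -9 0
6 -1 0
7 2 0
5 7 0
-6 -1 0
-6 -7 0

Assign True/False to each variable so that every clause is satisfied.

y1=F  y2=T  y3=F  y4=F  y5=F  y6=F  y7=T  y8=T  y9=F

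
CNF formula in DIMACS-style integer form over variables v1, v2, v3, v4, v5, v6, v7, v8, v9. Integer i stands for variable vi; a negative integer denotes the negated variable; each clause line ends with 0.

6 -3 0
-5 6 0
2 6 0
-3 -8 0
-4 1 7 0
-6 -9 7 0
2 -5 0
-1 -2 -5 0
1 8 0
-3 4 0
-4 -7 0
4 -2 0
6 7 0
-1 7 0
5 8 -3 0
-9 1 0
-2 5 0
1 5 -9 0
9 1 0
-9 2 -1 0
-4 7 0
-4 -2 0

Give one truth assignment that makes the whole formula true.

v3 occurs only negated in the remaining clauses — set v3 = False.
Try v1 = True.
  then v7 is forced to True.
  then v4 is forced to False.
  then v2 is forced to False.
  then v6 is forced to True.
  then v5 is forced to False.
  then v9 is forced to False.
v8 is now unconstrained; take v8 = True.
Every clause has at least one true literal under this assignment.
Check each clause:
  1. (v6 \/ ~v3) — ~v3 is true.
  2. (v6 \/ ~v5) — ~v5 is true.
  3. (v2 \/ v6) — v6 is true.
  4. (~v8 \/ ~v3) — ~v3 is true.
  5. (v1 \/ v7 \/ ~v4) — v1 is true.
  6. (v7 \/ ~v9 \/ ~v6) — v7 is true.
  7. (v2 \/ ~v5) — ~v5 is true.
  8. (~v5 \/ ~v1 \/ ~v2) — ~v5 is true.
  9. (v8 \/ v1) — v8 is true.
  10. (~v3 \/ v4) — ~v3 is true.
  11. (~v7 \/ ~v4) — ~v4 is true.
  12. (~v2 \/ v4) — ~v2 is true.
  13. (v6 \/ v7) — v6 is true.
  14. (~v1 \/ v7) — v7 is true.
  15. (~v3 \/ v8 \/ v5) — v8 is true.
  16. (v1 \/ ~v9) — v1 is true.
  17. (~v2 \/ v5) — ~v2 is true.
  18. (~v9 \/ v5 \/ v1) — v1 is true.
  19. (v9 \/ v1) — v1 is true.
  20. (~v9 \/ ~v1 \/ v2) — ~v9 is true.
  21. (~v4 \/ v7) — ~v4 is true.
  22. (~v2 \/ ~v4) — ~v4 is true.

v1 = 1, v2 = 0, v3 = 0, v4 = 0, v5 = 0, v6 = 1, v7 = 1, v8 = 1, v9 = 0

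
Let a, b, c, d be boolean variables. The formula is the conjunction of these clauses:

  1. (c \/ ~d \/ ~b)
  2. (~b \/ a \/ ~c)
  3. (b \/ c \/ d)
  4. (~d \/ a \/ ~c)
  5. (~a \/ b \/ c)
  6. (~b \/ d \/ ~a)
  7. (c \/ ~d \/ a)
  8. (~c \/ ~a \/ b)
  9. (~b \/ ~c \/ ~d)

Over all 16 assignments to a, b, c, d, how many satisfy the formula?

The models are:
  a=0 b=0 c=1 d=0
  a=0 b=1 c=0 d=0
Count: 2.

2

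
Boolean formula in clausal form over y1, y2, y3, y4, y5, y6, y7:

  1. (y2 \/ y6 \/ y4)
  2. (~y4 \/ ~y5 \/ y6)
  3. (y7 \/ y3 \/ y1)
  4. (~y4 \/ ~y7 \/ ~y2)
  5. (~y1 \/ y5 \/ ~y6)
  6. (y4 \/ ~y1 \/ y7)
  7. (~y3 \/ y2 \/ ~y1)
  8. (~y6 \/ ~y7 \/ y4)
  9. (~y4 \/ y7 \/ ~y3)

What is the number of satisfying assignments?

26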